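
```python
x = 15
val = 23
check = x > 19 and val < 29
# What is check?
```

Trace:
`x = 15` → x = 15
`val = 23` → val = 23
`check = x > 19 and val < 29` → check = False
So check = False

Answer: False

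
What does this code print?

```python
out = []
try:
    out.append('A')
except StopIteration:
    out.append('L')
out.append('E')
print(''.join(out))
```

Execution trace: 'A' (try body, no exception) → 'E' (after the try/except). Output: AE

Answer: AE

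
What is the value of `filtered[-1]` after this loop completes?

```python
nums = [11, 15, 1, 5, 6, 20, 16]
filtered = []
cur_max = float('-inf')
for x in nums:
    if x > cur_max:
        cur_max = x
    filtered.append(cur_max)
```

Running max ends at 20
`filtered` takes the values: [] → [11] → [11, 15] → [11, 15, 15] → [11, 15, 15, 15] → [11, 15, 15, 15, 15] → [11, 15, 15, 15, 15, 20] → [11, 15, 15, 15, 15, 20, 20]
So `filtered[-1]` = 20

Answer: 20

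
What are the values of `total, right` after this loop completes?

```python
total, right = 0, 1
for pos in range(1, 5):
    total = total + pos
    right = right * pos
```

Sum and factorial of 1 to 4
`total, right` takes the values: (0, 1) → (1, 1) → (3, 1) → (3, 2) → (6, 2) → (6, 6) → (10, 6) → (10, 24)

Answer: 10, 24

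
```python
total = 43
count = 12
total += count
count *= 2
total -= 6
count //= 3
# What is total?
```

Trace:
`total = 43` → total = 43
`count = 12` → count = 12
`total += count` → total = 55
`count *= 2` → count = 24
`total -= 6` → total = 49
`count //= 3` → count = 8
So total = 49

Answer: 49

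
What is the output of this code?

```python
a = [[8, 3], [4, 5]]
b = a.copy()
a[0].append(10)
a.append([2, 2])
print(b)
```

Key concept: shallow copy with nested lists.
Step by step:
`a = [[8, 3], [4, 5]]` → a = [[8, 3], [4, 5]]
`b = a.copy()` → b = [[8, 3], [4, 5]]
`a[0].append(10)` → a = [[8, 3, 10], [4, 5]]; b = [[8, 3, 10], [4, 5]]
`a.append([2, 2])` → a = [[8, 3, 10], [4, 5], [2, 2]]
`print(b)` → prints [[8, 3, 10], [4, 5]]

Answer: [[8, 3, 10], [4, 5]]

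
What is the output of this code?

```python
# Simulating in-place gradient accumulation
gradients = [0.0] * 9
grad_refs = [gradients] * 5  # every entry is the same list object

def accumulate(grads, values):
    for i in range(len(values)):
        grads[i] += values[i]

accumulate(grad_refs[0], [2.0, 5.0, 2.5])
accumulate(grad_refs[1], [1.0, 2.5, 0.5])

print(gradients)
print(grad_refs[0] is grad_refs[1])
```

Key concept: gradient accumulation aliasing.
Step by step:
`gradients = [0.0] * 9` → gradients = [0.0, 0.0, 0.0, 0.0, 0.0, 0.0, 0.0, 0.0, 0.0]
`grad_refs = [gradients] * 5` → grad_refs = [[0.0, 0.0, 0.0, 0.0, 0.0, 0.0, 0.0, 0.0, 0.0], [0.0, 0.0, 0.0, 0.0, 0.0, 0.0, 0.0, 0.0, 0.0], [0.0, 0.0, 0.0, 0.0, 0.0, 0.0, 0.0, 0.0, 0.0], [0.0, 0.0, 0.0, 0.0, 0.0, 0.0, 0.0, 0.0, 0.0], [0.0, 0.0, 0.0, 0.0, 0.0, 0.0, 0.0, 0.0, 0.0]]
`accumulate(grad_refs[0], [2.0, 5.0, 2.5])` → gradients = [2.0, 5.0, 2.5, 0.0, 0.0, 0.0, 0.0, 0.0, 0.0]; grad_refs = [[2.0, 5.0, 2.5, 0.0, 0.0, 0.0, 0.0, 0.0, 0.0], [2.0, 5.0, 2.5, 0.0, 0.0, 0.0, 0.0, 0.0, 0.0], [2.0, 5.0, 2.5, 0.0, 0.0, 0.0, 0.0, 0.0, 0.0], [2.0, 5.0, 2.5, 0.0, 0.0, 0.0, 0.0, 0.0, 0.0], [2.0, 5.0, 2.5, 0.0, 0.0, 0.0, 0.0, 0.0, 0.0]]
`accumulate(grad_refs[1], [1.0, 2.5, 0.5])` → gradients = [3.0, 7.5, 3.0, 0.0, 0.0, 0.0, 0.0, 0.0, 0.0]; grad_refs = [[3.0, 7.5, 3.0, 0.0, 0.0, 0.0, 0.0, 0.0, 0.0], [3.0, 7.5, 3.0, 0.0, 0.0, 0.0, 0.0, 0.0, 0.0], [3.0, 7.5, 3.0, 0.0, 0.0, 0.0, 0.0, 0.0, 0.0], [3.0, 7.5, 3.0, 0.0, 0.0, 0.0, 0.0, 0.0, 0.0], [3.0, 7.5, 3.0, 0.0, 0.0, 0.0, 0.0, 0.0, 0.0]]
`print(gradients)` → prints [3.0, 7.5, 3.0, 0.0, 0.0, 0.0, 0.0, 0.0, 0.0]
`print(grad_refs[0] is grad_refs[1])` → prints True

Answer:
[3.0, 7.5, 3.0, 0.0, 0.0, 0.0, 0.0, 0.0, 0.0]
True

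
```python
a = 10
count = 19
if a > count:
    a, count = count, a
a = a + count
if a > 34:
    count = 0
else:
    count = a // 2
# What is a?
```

Trace:
`a = 10` → a = 10
`count = 19` → count = 19
`if a > count: ...` → a > count is False → no variable changes
`a = a + count` → a = 29
`if a > 34: ...` → a > 34 is False, take else branch → count = 14
So a = 29

Answer: 29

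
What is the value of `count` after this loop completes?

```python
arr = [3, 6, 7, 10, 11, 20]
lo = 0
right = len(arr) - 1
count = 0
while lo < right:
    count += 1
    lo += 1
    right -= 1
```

Iterations until pointers meet (list length 6)
`count` takes the values: 0 → 1 → 2 → 3

Answer: 3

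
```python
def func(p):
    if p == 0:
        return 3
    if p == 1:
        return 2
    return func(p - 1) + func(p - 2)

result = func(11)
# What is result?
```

Build up from base cases: func(0)=3, func(1)=2, func(2)=5, func(3)=7, func(4)=12, func(5)=19, func(6)=31, ..., func(11)=343

Answer: 343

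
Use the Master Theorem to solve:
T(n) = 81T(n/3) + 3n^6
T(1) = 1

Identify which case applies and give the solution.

a=81, b=3, f(n)=3n^6. log_3(81) = 4. Since c=6 > 4 and the regularity condition holds (81(n/3)^6 = (81/3^6)n^6 with 81/3^6 < 1), Case 3 applies: T(n) = Θ(f(n)) = O(n^6).

Answer: O(n^6) - Case 3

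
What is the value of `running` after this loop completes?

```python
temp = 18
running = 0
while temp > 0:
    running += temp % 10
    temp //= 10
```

Sum digits of 18
`running` takes the values: 0 → 8 → 9

Answer: 9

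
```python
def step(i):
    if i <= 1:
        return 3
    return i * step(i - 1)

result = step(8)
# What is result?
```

step(8) = 8 * 7 * 6 * 5 * 4 * 3 * 2 * 3 = 120960

Answer: 120960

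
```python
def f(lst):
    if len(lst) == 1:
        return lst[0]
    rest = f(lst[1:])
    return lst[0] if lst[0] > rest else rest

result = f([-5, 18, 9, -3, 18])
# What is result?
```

Recursive max over [-5, 18, 9, -3, 18] = 18

Answer: 18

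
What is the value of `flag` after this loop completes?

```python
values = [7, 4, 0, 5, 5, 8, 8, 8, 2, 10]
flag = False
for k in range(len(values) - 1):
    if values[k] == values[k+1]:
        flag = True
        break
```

Check consecutive duplicates in [7, 4, 0, 5, 5, 8, 8, 8, 2, 10]
`flag` takes the values: False → True

Answer: True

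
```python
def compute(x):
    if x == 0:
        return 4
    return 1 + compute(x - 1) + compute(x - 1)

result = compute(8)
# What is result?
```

compute(x) = 1 + 2·compute(x-1), compute(0)=4. Closed form: (4+1)·2^8 - 1 = 1279.

Answer: 1279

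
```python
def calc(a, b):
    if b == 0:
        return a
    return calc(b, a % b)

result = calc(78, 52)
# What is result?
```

calc(78, 52) -> calc(52, 26) -> calc(26, 0) -> 26

Answer: 26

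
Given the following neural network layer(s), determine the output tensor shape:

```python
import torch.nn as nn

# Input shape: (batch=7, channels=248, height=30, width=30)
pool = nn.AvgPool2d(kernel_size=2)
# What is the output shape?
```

Input: (7, 248, 30, 30) -> Output: (7, 248, 15, 15)

Answer: (7, 248, 15, 15)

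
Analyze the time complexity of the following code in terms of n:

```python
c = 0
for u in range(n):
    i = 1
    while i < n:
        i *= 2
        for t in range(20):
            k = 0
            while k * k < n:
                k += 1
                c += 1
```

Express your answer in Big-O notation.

Each loop level contributes: n × log n × 1 × √n. Multiplying the contributions gives O(n√n log n).

Answer: O(n√n log n)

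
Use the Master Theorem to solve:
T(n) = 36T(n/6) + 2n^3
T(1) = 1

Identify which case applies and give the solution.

a=36, b=6, f(n)=2n^3. log_6(36) = 2. Since c=3 > 2 and the regularity condition holds (36(n/6)^3 = (36/6^3)n^3 with 36/6^3 < 1), Case 3 applies: T(n) = Θ(f(n)) = O(n^3).

Answer: O(n^3) - Case 3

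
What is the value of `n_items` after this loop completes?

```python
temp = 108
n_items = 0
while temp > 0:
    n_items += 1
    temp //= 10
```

Count digits by repeated division by 10
`n_items` takes the values: 0 → 1 → 2 → 3

Answer: 3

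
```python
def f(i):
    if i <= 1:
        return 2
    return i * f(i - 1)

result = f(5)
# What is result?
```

f(5) = 5 * 4 * 3 * 2 * 2 = 240

Answer: 240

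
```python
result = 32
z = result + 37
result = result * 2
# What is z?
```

Trace:
`result = 32` → result = 32
`z = result + 37` → z = 69
`result = result * 2` → result = 64
So z = 69

Answer: 69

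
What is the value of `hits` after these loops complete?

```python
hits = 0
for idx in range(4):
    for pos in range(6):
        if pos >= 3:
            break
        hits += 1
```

Inner breaks at 3, outer runs 4 times
`hits` takes the values: 0 → 1 → 2 → 3 → 4 → 5 → 6 → 7 → 8 → 9 → 10 → 11 → 12

Answer: 12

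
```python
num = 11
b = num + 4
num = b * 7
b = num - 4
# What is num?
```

Trace:
`num = 11` → num = 11
`b = num + 4` → b = 15
`num = b * 7` → num = 105
`b = num - 4` → b = 101
So num = 105

Answer: 105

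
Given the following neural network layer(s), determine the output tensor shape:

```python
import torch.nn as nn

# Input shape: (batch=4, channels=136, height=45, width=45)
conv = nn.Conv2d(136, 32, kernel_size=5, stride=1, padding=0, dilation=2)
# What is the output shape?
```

Input: (4, 136, 45, 45) -> Output: (4, 32, 37, 37)

Answer: (4, 32, 37, 37)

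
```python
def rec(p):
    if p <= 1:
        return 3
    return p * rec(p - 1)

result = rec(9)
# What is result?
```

rec(9) = 9 * 8 * 7 * 6 * 5 * 4 * 3 * 2 * 3 = 1088640

Answer: 1088640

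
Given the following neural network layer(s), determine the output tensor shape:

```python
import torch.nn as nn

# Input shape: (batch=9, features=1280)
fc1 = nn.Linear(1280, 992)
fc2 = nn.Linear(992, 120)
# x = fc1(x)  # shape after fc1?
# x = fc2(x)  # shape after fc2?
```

Input: (9, 1280) -> after fc1: (9, 992) -> Output: (9, 120)

Answer: (9, 120)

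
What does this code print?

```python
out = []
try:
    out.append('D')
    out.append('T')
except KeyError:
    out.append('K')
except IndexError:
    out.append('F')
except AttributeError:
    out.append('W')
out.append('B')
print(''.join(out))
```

Execution trace: 'D' (try body) → 'T' (try body, no exception) → 'B' (after the try/except). Output: DTB

Answer: DTB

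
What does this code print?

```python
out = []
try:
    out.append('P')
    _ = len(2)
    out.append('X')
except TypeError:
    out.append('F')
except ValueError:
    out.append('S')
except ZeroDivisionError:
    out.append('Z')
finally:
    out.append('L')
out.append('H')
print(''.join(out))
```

Execution trace: 'P' (try body) → 'F' (except TypeError) → 'L' (finally) → 'H' (after the try/except). Output: PFLH

Answer: PFLH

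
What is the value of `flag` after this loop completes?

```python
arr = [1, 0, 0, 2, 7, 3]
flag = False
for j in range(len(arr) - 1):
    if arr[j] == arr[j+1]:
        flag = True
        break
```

Check consecutive duplicates in [1, 0, 0, 2, 7, 3]
`flag` takes the values: False → True

Answer: True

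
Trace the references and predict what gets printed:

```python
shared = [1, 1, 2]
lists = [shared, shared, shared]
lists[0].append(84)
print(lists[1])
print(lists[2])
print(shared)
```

Key concept: list of same reference.
Step by step:
`shared = [1, 1, 2]` → shared = [1, 1, 2]
`lists = [shared, shared, shared]` → lists = [[1, 1, 2], [1, 1, 2], [1, 1, 2]]
`lists[0].append(84)` → shared = [1, 1, 2, 84]; lists = [[1, 1, 2, 84], [1, 1, 2, 84], [1, 1, 2, 84]]
`print(lists[1])` → prints [1, 1, 2, 84]
`print(lists[2])` → prints [1, 1, 2, 84]
`print(shared)` → prints [1, 1, 2, 84]

Answer:
[1, 1, 2, 84]
[1, 1, 2, 84]
[1, 1, 2, 84]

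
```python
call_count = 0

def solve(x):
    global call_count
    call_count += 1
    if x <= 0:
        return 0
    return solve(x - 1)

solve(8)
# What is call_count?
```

Linear recursion stepping by 1: 9 calls from x=8 down to ≤0.

Answer: 9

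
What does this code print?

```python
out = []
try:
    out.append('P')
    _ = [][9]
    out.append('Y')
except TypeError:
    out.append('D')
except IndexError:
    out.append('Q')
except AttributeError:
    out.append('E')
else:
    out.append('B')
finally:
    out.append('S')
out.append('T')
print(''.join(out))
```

Execution trace: 'P' (try body) → 'Q' (except IndexError) → 'S' (finally) → 'T' (after the try/except). Output: PQST

Answer: PQST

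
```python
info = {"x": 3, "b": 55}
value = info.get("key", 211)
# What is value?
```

Trace:
`info = {"x": 3, "b": 55}` → info = {'x': 3, 'b': 55}
`value = info.get("key", 211)` → value = 211
So value = 211

Answer: 211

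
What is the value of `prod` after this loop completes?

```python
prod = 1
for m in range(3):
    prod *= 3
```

3^3 = 27
`prod` takes the values: 1 → 3 → 9 → 27

Answer: 27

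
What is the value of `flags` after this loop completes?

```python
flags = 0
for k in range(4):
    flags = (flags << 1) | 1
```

Build 4 consecutive 1-bits: 0b1111
`flags` takes the values: 0 → 1 → 3 → 7 → 15

Answer: 15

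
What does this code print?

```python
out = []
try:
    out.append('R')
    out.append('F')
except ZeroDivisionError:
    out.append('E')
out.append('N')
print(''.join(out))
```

Execution trace: 'R' (try body) → 'F' (try body, no exception) → 'N' (after the try/except). Output: RFN

Answer: RFN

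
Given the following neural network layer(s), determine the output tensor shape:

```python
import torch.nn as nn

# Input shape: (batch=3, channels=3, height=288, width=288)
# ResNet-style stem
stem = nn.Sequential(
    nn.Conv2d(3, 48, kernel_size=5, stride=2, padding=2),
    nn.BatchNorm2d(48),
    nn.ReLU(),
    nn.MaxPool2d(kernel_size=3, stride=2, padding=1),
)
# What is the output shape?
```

Input: (3, 3, 288, 288) -> after Conv2d 5x5 stride=2: (3, 48, 144, 144) -> Output: (3, 48, 72, 72)

Answer: (3, 48, 72, 72)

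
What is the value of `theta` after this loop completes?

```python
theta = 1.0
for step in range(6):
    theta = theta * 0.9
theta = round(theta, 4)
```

Exponential decay: 1.0 * 0.9^6
`theta` takes the values: 1.0 → 0.9 → 0.81 → 0.729 → 0.6561 → 0.59049 → 0.531441 → 0.5314

Answer: 0.5314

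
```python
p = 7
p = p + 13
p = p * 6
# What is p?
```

Trace:
`p = 7` → p = 7
`p = p + 13` → p = 20
`p = p * 6` → p = 120
So p = 120

Answer: 120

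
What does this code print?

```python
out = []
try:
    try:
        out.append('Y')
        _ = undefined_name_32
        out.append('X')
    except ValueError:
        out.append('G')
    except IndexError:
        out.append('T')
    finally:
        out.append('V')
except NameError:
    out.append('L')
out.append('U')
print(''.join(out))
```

Execution trace: 'Y' (try body) → 'V' (finally) → 'L' (outer except NameError) → 'U' (after the try/except). Output: YVLU

Answer: YVLU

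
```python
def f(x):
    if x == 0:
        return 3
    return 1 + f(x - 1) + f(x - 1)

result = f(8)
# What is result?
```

f(x) = 1 + 2·f(x-1), f(0)=3. Closed form: (3+1)·2^8 - 1 = 1023.

Answer: 1023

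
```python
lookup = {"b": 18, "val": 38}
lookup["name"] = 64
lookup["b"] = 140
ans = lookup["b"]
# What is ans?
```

Trace:
`lookup = {"b": 18, "val": 38}` → lookup = {'b': 18, 'val': 38}
`lookup["name"] = 64` → lookup = {'b': 18, 'val': 38, 'name': 64}
`lookup["b"] = 140` → lookup = {'b': 140, 'val': 38, 'name': 64}
`ans = lookup["b"]` → ans = 140
So ans = 140

Answer: 140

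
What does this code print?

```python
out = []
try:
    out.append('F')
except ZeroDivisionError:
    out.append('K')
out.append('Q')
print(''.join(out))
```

Execution trace: 'F' (try body, no exception) → 'Q' (after the try/except). Output: FQ

Answer: FQ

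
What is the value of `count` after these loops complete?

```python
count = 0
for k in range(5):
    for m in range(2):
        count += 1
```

5 * 2 = 10
`count` takes the values: 0 → 1 → 2 → 3 → 4 → 5 → 6 → 7 → 8 → 9 → 10

Answer: 10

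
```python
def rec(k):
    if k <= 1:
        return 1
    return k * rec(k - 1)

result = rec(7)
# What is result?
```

rec(7) = 7 * 6 * 5 * 4 * 3 * 2 * 1 = 5040

Answer: 5040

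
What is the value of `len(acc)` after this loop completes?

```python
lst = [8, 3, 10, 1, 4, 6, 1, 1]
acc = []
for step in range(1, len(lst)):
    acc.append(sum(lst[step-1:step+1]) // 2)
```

Number of 2-element averages
`acc` takes the values: [] → [5] → [5, 6] → [5, 6, 5] → [5, 6, 5, 2] → [5, 6, 5, 2, 5] → [5, 6, 5, 2, 5, 3] → [5, 6, 5, 2, 5, 3, 1]
So `len(acc)` = 7

Answer: 7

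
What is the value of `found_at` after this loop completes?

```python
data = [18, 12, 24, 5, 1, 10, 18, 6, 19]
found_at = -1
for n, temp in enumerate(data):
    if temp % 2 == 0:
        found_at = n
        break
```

First even number index in [18, 12, 24, 5, 1, 10, 18, 6, 19]
`found_at` takes the values: -1 → 0

Answer: 0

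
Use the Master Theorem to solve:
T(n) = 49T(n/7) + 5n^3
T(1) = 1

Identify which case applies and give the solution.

a=49, b=7, f(n)=5n^3. log_7(49) = 2. Since c=3 > 2 and the regularity condition holds (49(n/7)^3 = (49/7^3)n^3 with 49/7^3 < 1), Case 3 applies: T(n) = Θ(f(n)) = O(n^3).

Answer: O(n^3) - Case 3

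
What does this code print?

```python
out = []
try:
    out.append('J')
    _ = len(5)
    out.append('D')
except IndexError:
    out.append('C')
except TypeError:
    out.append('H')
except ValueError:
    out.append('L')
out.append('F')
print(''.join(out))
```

Execution trace: 'J' (try body) → 'H' (except TypeError) → 'F' (after the try/except). Output: JHF

Answer: JHF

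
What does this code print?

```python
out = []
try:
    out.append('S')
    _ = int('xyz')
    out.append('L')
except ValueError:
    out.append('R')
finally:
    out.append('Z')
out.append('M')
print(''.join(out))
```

Execution trace: 'S' (try body) → 'R' (except ValueError) → 'Z' (finally) → 'M' (after the try/except). Output: SRZM

Answer: SRZM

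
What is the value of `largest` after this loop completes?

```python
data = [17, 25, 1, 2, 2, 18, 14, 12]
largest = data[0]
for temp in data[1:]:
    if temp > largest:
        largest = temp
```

Maximum of [17, 25, 1, 2, 2, 18, 14, 12]
`largest` takes the values: 17 → 25

Answer: 25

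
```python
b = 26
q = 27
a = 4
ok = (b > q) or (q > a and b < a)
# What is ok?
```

Trace:
`b = 26` → b = 26
`q = 27` → q = 27
`a = 4` → a = 4
`ok = (b > q) or (q > a and b < a)` → ok = False
So ok = False

Answer: False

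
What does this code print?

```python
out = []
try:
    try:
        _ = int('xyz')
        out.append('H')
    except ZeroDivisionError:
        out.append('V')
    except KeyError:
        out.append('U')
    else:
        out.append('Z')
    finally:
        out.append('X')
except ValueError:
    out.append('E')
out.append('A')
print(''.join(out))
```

Execution trace: 'X' (finally) → 'E' (outer except ValueError) → 'A' (after the try/except). Output: XEA

Answer: XEA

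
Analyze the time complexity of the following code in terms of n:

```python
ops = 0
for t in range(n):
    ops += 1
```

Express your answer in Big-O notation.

Each loop level contributes: n. Multiplying the contributions gives O(n).

Answer: O(n)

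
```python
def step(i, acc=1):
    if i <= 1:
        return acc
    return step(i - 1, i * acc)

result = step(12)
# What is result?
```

Accumulator trace (n, acc): (12, 1) -> (11, 12) -> (10, 132) -> (9, 1320) -> (8, 11880) -> (7, 95040) -> (6, 665280) -> (5, 3991680) -> (4, 19958400) -> (3, 79833600) -> (2, 239500800) -> (1, 479001600) -> return 479001600

Answer: 479001600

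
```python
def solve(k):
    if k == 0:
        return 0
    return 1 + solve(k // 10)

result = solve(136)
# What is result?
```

Count of digits of 136: 3

Answer: 3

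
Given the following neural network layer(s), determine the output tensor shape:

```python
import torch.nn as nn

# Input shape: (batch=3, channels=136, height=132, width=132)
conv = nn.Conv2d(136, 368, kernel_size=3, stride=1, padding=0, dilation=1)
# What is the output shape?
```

Input: (3, 136, 132, 132) -> Output: (3, 368, 130, 130)

Answer: (3, 368, 130, 130)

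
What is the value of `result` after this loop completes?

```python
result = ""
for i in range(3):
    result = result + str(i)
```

Concatenate digits 0 to 2
`result` takes the values: "" → "0" → "01" → "012"

Answer: "012"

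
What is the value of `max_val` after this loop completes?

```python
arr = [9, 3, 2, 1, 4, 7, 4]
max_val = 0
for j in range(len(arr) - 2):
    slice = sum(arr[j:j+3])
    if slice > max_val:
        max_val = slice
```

Max sum of 3-element window in [9, 3, 2, 1, 4, 7, 4]
`max_val` takes the values: 0 → 14 → 15

Answer: 15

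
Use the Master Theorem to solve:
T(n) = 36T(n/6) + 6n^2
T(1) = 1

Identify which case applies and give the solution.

a=36, b=6, f(n)=6n^2. log_6(36) = 2. Since c=2 = 2, Case 2 applies: T(n) = Θ(n^log_b(a) · log n) = O(n^2 log n).

Answer: O(n^2 log n) - Case 2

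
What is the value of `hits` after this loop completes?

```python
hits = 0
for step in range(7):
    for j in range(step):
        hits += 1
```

Triangle number: 0+1+2+...+6
`hits` takes the values: 0 → 1 → 2 → 3 → 4 → 5 → 6 → 7 → 8 → 9 → 10 → 11 → 12 → 13 → 14 → 15 → 16 → 17 → 18 → 19 → 20 → 21

Answer: 21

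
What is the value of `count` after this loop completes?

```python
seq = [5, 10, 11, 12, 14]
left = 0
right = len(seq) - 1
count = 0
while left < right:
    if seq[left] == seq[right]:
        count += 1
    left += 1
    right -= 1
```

Count matching pairs from ends
`count` takes the values: 0

Answer: 0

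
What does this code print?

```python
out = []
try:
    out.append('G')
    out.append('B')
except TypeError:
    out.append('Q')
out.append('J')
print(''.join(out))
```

Execution trace: 'G' (try body) → 'B' (try body, no exception) → 'J' (after the try/except). Output: GBJ

Answer: GBJ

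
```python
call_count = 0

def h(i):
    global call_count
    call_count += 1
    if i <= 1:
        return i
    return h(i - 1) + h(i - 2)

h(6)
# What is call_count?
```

Calls(i) = 1 + Calls(i-1) + Calls(i-2); Calls(0)=Calls(1)=1. For i=6 this gives 25.

Answer: 25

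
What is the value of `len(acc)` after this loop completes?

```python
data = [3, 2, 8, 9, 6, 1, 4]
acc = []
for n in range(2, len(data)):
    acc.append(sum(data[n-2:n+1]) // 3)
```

Number of 3-element averages
`acc` takes the values: [] → [4] → [4, 6] → [4, 6, 7] → [4, 6, 7, 5] → [4, 6, 7, 5, 3]
So `len(acc)` = 5

Answer: 5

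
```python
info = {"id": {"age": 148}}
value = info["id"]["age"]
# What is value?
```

Trace:
`info = {"id": {"age": 148}}` → info = {'id': {'age': 148}}
`value = info["id"]["age"]` → value = 148
So value = 148

Answer: 148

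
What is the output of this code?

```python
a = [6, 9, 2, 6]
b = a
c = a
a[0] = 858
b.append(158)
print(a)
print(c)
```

Key concept: multiple aliases.
Step by step:
`a = [6, 9, 2, 6]` → a = [6, 9, 2, 6]
`b = a` → b = [6, 9, 2, 6] (same object as a)
`c = a` → c = [6, 9, 2, 6] (same object as a, b)
`a[0] = 858` → a = [858, 9, 2, 6] (same object as b, c); b = [858, 9, 2, 6] (same object as a, c); c = [858, 9, 2, 6] (same object as a, b)
`b.append(158)` → a = [858, 9, 2, 6, 158] (same object as b, c); b = [858, 9, 2, 6, 158] (same object as a, c); c = [858, 9, 2, 6, 158] (same object as a, b)
`print(a)` → prints [858, 9, 2, 6, 158]
`print(c)` → prints [858, 9, 2, 6, 158]

Answer:
[858, 9, 2, 6, 158]
[858, 9, 2, 6, 158]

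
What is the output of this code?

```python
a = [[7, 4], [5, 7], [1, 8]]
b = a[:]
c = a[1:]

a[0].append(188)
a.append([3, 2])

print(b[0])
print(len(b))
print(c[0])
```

Key concept: slice with nested mutation.
Step by step:
`a = [[7, 4], [5, 7], [1, 8]]` → a = [[7, 4], [5, 7], [1, 8]]
`b = a[:]` → b = [[7, 4], [5, 7], [1, 8]]
`c = a[1:]` → c = [[5, 7], [1, 8]]
`a[0].append(188)` → a = [[7, 4, 188], [5, 7], [1, 8]]; b = [[7, 4, 188], [5, 7], [1, 8]]
`a.append([3, 2])` → a = [[7, 4, 188], [5, 7], [1, 8], [3, 2]]
`print(b[0])` → prints [7, 4, 188]
`print(len(b))` → prints 3
`print(c[0])` → prints [5, 7]

Answer:
[7, 4, 188]
3
[5, 7]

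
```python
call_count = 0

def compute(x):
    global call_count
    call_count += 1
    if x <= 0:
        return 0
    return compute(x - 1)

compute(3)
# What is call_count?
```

Linear recursion stepping by 1: 4 calls from x=3 down to ≤0.

Answer: 4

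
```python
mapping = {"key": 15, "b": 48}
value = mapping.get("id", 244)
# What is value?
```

Trace:
`mapping = {"key": 15, "b": 48}` → mapping = {'key': 15, 'b': 48}
`value = mapping.get("id", 244)` → value = 244
So value = 244

Answer: 244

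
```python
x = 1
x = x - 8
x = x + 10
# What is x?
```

Trace:
`x = 1` → x = 1
`x = x - 8` → x = -7
`x = x + 10` → x = 3
So x = 3

Answer: 3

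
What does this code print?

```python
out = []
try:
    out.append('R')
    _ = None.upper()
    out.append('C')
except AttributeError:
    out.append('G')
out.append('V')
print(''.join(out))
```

Execution trace: 'R' (try body) → 'G' (except AttributeError) → 'V' (after the try/except). Output: RGV

Answer: RGV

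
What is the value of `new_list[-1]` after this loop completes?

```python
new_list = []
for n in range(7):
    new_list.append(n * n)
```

Last element of squares 0 to 6
`new_list` takes the values: [] → [0] → [0, 1] → [0, 1, 4] → [0, 1, 4, 9] → [0, 1, 4, 9, 16] → [0, 1, 4, 9, 16, 25] → [0, 1, 4, 9, 16, 25, 36]
So `new_list[-1]` = 36

Answer: 36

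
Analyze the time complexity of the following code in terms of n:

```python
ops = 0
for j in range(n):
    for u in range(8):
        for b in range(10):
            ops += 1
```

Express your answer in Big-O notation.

Each loop level contributes: n × 1 × 1. Multiplying the contributions gives O(n).

Answer: O(n)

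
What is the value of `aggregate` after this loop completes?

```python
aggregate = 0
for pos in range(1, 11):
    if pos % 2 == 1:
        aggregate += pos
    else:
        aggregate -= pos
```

Add odd, subtract even
`aggregate` takes the values: 0 → 1 → -1 → 2 → -2 → 3 → -3 → 4 → -4 → 5 → -5

Answer: -5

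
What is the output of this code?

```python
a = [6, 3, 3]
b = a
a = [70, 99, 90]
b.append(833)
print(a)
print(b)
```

Key concept: rebinding vs mutation: a is rebound to a new list, b still points at the original.
Step by step:
`a = [6, 3, 3]` → a = [6, 3, 3]
`b = a` → b = [6, 3, 3] (same object as a)
`a = [70, 99, 90]` → a = [70, 99, 90]
`b.append(833)` → b = [6, 3, 3, 833]
`print(a)` → prints [70, 99, 90]
`print(b)` → prints [6, 3, 3, 833]

Answer:
[70, 99, 90]
[6, 3, 3, 833]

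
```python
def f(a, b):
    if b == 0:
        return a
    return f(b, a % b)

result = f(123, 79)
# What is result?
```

f(123, 79) -> f(79, 44) -> f(44, 35) -> f(35, 9) -> f(9, 8) -> f(8, 1) -> f(1, 0) -> 1

Answer: 1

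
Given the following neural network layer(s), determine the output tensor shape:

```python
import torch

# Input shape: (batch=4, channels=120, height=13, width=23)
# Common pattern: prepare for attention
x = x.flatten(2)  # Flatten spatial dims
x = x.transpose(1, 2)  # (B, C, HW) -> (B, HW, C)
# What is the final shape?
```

Input: (4, 120, 13, 23) -> after flatten(2): (4, 120, 299) -> Output: (4, 299, 120)

Answer: (4, 299, 120)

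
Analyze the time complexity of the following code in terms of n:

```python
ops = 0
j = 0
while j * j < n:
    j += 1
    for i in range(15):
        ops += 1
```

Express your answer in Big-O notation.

Each loop level contributes: √n × 1. Multiplying the contributions gives O(√n).

Answer: O(√n)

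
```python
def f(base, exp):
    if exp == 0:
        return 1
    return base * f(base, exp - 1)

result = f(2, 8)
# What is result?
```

f(2, 8) = 2 * 2 * 2 * 2 * 2 * 2 * 2 * 2 = 256

Answer: 256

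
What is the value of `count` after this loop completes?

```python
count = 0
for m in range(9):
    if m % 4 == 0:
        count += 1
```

Count numbers divisible by 4 in range(9)
`count` takes the values: 0 → 1 → 2 → 3

Answer: 3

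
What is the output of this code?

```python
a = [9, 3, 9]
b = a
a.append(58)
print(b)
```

Key concept: basic list aliasing.
Step by step:
`a = [9, 3, 9]` → a = [9, 3, 9]
`b = a` → b = [9, 3, 9] (same object as a)
`a.append(58)` → a = [9, 3, 9, 58] (same object as b); b = [9, 3, 9, 58] (same object as a)
`print(b)` → prints [9, 3, 9, 58]

Answer: [9, 3, 9, 58]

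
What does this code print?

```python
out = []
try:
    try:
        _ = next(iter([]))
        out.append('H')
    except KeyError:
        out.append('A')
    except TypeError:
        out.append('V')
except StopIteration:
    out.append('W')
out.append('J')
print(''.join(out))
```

Execution trace: 'W' (outer except StopIteration) → 'J' (after the try/except). Output: WJ

Answer: WJ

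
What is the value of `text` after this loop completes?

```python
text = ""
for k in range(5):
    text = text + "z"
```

Repeat 'z' 5 times
`text` takes the values: "" → "z" → "zz" → "zzz" → "zzzz" → "zzzzz"

Answer: "zzzzz"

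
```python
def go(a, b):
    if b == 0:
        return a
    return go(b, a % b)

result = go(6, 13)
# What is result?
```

go(6, 13) -> go(13, 6) -> go(6, 1) -> go(1, 0) -> 1

Answer: 1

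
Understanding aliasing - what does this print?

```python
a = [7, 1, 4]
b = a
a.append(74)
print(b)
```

Key concept: basic list aliasing.
Step by step:
`a = [7, 1, 4]` → a = [7, 1, 4]
`b = a` → b = [7, 1, 4] (same object as a)
`a.append(74)` → a = [7, 1, 4, 74] (same object as b); b = [7, 1, 4, 74] (same object as a)
`print(b)` → prints [7, 1, 4, 74]

Answer: [7, 1, 4, 74]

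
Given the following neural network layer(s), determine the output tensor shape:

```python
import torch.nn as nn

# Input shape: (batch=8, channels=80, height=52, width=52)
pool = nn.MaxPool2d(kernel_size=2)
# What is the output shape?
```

Input: (8, 80, 52, 52) -> Output: (8, 80, 26, 26)

Answer: (8, 80, 26, 26)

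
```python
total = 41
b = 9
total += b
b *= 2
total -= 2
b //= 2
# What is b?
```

Trace:
`total = 41` → total = 41
`b = 9` → b = 9
`total += b` → total = 50
`b *= 2` → b = 18
`total -= 2` → total = 48
`b //= 2` → b = 9
So b = 9

Answer: 9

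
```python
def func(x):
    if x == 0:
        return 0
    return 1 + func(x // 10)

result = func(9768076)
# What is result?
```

Count of digits of 9768076: 7

Answer: 7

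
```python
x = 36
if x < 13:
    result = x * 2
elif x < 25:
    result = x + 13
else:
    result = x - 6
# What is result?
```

Trace:
`x = 36` → x = 36
`if x < 13: ...` → x < 13 is False, x < 25 is False, take else branch → result = 30
So result = 30

Answer: 30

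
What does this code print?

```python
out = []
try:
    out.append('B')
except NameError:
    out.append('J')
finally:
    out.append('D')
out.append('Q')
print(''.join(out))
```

Execution trace: 'B' (try body, no exception) → 'D' (finally) → 'Q' (after the try/except). Output: BDQ

Answer: BDQ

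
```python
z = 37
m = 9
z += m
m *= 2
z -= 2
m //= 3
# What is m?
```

Trace:
`z = 37` → z = 37
`m = 9` → m = 9
`z += m` → z = 46
`m *= 2` → m = 18
`z -= 2` → z = 44
`m //= 3` → m = 6
So m = 6

Answer: 6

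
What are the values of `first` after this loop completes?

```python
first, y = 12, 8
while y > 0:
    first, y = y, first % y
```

GCD of 12 and 8
`first` takes the values: 12 → 8 → 4

Answer: 4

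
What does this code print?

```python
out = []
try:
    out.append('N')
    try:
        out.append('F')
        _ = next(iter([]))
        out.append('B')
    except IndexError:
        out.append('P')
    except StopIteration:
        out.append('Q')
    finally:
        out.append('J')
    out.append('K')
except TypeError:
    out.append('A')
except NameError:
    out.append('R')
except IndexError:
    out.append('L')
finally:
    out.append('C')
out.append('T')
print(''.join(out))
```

Execution trace: 'N' (try body) → 'F' (inner try body) → 'Q' (inner except StopIteration) → 'J' (inner finally) → 'K' (try body, no exception) → 'C' (finally) → 'T' (after the try/except). Output: NFQJKCT

Answer: NFQJKCT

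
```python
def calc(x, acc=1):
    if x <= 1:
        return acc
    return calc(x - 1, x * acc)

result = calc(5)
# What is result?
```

Accumulator trace (n, acc): (5, 1) -> (4, 5) -> (3, 20) -> (2, 60) -> (1, 120) -> return 120

Answer: 120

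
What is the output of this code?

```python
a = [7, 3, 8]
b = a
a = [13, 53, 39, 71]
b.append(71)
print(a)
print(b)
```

Key concept: rebinding vs mutation: a is rebound to a new list, b still points at the original.
Step by step:
`a = [7, 3, 8]` → a = [7, 3, 8]
`b = a` → b = [7, 3, 8] (same object as a)
`a = [13, 53, 39, 71]` → a = [13, 53, 39, 71]
`b.append(71)` → b = [7, 3, 8, 71]
`print(a)` → prints [13, 53, 39, 71]
`print(b)` → prints [7, 3, 8, 71]

Answer:
[13, 53, 39, 71]
[7, 3, 8, 71]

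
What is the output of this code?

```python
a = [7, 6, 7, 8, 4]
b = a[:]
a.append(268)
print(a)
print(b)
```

Key concept: slice [:] creates copy.
Step by step:
`a = [7, 6, 7, 8, 4]` → a = [7, 6, 7, 8, 4]
`b = a[:]` → b = [7, 6, 7, 8, 4]
`a.append(268)` → a = [7, 6, 7, 8, 4, 268]
`print(a)` → prints [7, 6, 7, 8, 4, 268]
`print(b)` → prints [7, 6, 7, 8, 4]

Answer:
[7, 6, 7, 8, 4, 268]
[7, 6, 7, 8, 4]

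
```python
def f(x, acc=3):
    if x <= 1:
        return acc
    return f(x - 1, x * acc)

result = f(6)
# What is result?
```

Accumulator trace (n, acc): (6, 3) -> (5, 18) -> (4, 90) -> (3, 360) -> (2, 1080) -> (1, 2160) -> return 2160

Answer: 2160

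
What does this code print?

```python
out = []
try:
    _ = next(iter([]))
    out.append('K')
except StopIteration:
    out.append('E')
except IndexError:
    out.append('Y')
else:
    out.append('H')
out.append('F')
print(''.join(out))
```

Execution trace: 'E' (except StopIteration) → 'F' (after the try/except). Output: EF

Answer: EF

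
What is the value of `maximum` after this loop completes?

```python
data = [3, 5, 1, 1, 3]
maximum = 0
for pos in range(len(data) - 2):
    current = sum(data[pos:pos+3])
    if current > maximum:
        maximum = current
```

Max sum of 3-element window in [3, 5, 1, 1, 3]
`maximum` takes the values: 0 → 9

Answer: 9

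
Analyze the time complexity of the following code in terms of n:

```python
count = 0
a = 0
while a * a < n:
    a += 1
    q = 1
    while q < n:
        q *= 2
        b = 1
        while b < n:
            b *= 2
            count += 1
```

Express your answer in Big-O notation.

Each loop level contributes: √n × log n × log n. Multiplying the contributions gives O(√n log² n).

Answer: O(√n log² n)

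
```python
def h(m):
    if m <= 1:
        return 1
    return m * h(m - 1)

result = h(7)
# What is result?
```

h(7) = 7 * 6 * 5 * 4 * 3 * 2 * 1 = 5040

Answer: 5040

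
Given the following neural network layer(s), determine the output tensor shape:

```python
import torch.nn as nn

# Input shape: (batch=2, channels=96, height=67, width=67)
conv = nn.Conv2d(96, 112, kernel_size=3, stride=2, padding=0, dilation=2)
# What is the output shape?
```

Input: (2, 96, 67, 67) -> Output: (2, 112, 32, 32)

Answer: (2, 112, 32, 32)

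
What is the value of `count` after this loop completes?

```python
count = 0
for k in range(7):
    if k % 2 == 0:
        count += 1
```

Count numbers divisible by 2 in range(7)
`count` takes the values: 0 → 1 → 2 → 3 → 4

Answer: 4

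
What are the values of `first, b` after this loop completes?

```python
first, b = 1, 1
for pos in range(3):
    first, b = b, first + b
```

Fibonacci: after 3 iterations
`first, b` takes the values: (1, 1) → (1, 2) → (2, 3) → (3, 5)

Answer: 3, 5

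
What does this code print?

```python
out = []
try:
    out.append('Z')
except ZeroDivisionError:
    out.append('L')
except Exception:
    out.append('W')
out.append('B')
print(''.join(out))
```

Execution trace: 'Z' (try body, no exception) → 'B' (after the try/except). Output: ZB

Answer: ZB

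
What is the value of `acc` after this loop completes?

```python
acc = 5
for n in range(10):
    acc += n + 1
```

Start at 5, add 1 to 10 = 60
`acc` takes the values: 5 → 6 → 8 → 11 → 15 → 20 → 26 → 33 → 41 → 50 → 60

Answer: 60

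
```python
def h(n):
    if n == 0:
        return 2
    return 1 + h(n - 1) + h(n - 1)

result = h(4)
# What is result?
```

h(n) = 1 + 2·h(n-1), h(0)=2. Closed form: (2+1)·2^4 - 1 = 47.

Answer: 47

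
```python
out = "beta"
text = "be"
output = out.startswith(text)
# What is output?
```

Trace:
`out = "beta"` → out = 'beta'
`text = "be"` → text = 'be'
`output = out.startswith(text)` → output = True
So output = True

Answer: True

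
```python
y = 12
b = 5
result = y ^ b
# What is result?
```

Trace:
`y = 12` → y = 12
`b = 5` → b = 5
`result = y ^ b` → result = 9
So result = 9

Answer: 9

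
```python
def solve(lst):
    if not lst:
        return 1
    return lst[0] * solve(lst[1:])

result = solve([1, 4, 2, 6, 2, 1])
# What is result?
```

Product over [1, 4, 2, 6, 2, 1] = 1 * 4 * 2 * 6 * 2 * 1 = 96

Answer: 96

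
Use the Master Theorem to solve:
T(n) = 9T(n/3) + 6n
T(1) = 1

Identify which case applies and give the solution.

a=9, b=3, f(n)=6n. log_3(9) = 2. Since c=1 < 2, Case 1 applies: T(n) = Θ(n^log_b(a)) = O(n^2).

Answer: O(n^2) - Case 1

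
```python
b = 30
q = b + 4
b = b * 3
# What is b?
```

Trace:
`b = 30` → b = 30
`q = b + 4` → q = 34
`b = b * 3` → b = 90
So b = 90

Answer: 90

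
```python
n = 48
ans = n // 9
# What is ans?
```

Trace:
`n = 48` → n = 48
`ans = n // 9` → ans = 5
So ans = 5

Answer: 5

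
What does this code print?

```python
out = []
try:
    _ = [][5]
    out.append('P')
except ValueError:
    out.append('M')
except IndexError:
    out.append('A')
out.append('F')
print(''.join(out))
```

Execution trace: 'A' (except IndexError) → 'F' (after the try/except). Output: AF

Answer: AF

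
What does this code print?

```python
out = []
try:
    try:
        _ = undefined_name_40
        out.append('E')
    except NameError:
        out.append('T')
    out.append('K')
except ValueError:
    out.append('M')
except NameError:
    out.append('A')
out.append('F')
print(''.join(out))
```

Execution trace: 'T' (inner except NameError) → 'K' (try body, no exception) → 'F' (after the try/except). Output: TKF

Answer: TKF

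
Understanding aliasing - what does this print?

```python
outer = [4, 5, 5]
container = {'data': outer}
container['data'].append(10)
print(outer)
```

Key concept: dict holds reference to list.
Step by step:
`outer = [4, 5, 5]` → outer = [4, 5, 5]
`container = {'data': outer}` → container = {'data': [4, 5, 5]}
`container['data'].append(10)` → outer = [4, 5, 5, 10]; container = {'data': [4, 5, 5, 10]}
`print(outer)` → prints [4, 5, 5, 10]

Answer: [4, 5, 5, 10]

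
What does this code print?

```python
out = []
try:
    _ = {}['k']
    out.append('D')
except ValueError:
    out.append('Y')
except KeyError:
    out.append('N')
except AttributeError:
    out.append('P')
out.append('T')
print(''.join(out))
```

Execution trace: 'N' (except KeyError) → 'T' (after the try/except). Output: NT

Answer: NT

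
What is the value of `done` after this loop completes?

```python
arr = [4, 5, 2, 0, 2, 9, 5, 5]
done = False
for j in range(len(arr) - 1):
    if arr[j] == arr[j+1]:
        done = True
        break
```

Check consecutive duplicates in [4, 5, 2, 0, 2, 9, 5, 5]
`done` takes the values: False → True

Answer: True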